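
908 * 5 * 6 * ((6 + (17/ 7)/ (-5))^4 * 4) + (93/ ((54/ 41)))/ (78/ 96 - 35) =148852506871419016/ 1477515375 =100745149.18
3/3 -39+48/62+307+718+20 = 31241/31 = 1007.77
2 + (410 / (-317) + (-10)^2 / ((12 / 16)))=127472 / 951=134.04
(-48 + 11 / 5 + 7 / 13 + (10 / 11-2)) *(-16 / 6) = 265136 / 2145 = 123.61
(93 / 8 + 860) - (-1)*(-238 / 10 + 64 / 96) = 101819 / 120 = 848.49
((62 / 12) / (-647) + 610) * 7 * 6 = 16575923 / 647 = 25619.66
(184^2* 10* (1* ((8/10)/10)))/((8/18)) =304704/5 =60940.80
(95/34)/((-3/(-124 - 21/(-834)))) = 3274175/28356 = 115.47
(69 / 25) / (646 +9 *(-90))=-69 / 4100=-0.02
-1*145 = -145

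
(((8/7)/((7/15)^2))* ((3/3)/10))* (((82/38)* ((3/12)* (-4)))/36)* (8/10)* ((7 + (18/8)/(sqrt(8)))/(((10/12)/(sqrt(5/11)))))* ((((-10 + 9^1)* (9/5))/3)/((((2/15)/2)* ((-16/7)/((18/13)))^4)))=457570701* sqrt(110)/244500439040 + 355888323* sqrt(55)/15281277440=0.19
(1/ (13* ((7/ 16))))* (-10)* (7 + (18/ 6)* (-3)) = 3.52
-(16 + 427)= -443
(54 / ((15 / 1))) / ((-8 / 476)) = -1071 / 5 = -214.20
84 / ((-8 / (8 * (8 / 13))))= -672 / 13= -51.69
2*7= 14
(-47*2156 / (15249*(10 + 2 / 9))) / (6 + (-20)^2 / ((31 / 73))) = -0.00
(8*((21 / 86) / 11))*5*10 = 4200 / 473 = 8.88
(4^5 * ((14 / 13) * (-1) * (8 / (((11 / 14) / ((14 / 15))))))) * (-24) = 251511.59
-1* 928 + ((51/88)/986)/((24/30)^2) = -75784117/81664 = -928.00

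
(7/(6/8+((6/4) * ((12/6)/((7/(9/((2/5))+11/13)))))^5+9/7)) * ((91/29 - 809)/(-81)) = 10889111319136960/15679070312011434747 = 0.00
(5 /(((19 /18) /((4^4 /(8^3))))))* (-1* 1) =-2.37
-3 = -3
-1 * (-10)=10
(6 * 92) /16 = 69 /2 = 34.50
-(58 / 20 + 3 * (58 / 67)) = -3683 / 670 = -5.50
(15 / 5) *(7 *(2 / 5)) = 42 / 5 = 8.40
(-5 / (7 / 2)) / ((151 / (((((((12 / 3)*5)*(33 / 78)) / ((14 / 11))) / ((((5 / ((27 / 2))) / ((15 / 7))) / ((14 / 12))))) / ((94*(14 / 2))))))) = -81675 / 126582092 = -0.00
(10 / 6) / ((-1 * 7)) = -0.24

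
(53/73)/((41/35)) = 1855/2993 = 0.62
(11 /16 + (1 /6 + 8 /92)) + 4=4.94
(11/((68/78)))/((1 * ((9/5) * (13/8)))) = 4.31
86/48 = 43/24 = 1.79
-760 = -760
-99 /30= -33 /10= -3.30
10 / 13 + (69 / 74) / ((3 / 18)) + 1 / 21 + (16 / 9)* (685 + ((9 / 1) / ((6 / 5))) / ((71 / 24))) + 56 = 2764040714 / 2151513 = 1284.70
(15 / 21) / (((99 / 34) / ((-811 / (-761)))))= 137870 / 527373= 0.26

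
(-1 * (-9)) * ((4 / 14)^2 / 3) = 12 / 49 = 0.24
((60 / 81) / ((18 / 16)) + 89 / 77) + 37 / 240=2946529 / 1496880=1.97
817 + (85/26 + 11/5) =106921/130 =822.47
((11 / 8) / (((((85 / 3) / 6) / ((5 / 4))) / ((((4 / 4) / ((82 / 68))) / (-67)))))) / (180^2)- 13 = -1028476811 / 79113600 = -13.00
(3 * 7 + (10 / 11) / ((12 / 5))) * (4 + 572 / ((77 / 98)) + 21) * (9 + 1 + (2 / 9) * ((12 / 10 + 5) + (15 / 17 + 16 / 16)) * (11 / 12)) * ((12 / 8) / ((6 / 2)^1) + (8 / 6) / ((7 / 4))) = 19674831031 / 83160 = 236590.08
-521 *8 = -4168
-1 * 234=-234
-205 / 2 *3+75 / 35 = -4275 / 14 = -305.36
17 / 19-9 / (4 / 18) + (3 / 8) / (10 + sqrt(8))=-39.58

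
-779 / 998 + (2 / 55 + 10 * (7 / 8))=878877 / 109780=8.01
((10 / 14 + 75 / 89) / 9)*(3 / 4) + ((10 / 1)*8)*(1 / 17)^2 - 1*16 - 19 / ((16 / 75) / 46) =-17770502503 / 4321128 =-4112.47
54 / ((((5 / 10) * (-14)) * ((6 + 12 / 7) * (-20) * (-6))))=-0.01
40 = 40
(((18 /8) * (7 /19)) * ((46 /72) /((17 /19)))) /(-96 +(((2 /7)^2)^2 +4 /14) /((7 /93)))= -2705927 /421106592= -0.01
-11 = -11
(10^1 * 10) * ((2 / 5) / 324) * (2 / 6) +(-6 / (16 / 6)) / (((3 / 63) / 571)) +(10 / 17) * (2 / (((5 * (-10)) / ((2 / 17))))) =-37894084153 / 1404540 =-26979.71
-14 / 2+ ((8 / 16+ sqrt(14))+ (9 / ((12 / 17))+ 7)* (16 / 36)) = 41 / 18+ sqrt(14) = 6.02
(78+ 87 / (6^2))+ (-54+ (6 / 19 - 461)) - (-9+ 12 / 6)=-97417 / 228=-427.27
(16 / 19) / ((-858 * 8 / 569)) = -569 / 8151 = -0.07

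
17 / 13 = 1.31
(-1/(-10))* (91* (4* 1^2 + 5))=819/10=81.90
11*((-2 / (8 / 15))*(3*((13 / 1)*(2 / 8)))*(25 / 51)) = -53625 / 272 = -197.15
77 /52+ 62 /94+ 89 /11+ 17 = 732085 /26884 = 27.23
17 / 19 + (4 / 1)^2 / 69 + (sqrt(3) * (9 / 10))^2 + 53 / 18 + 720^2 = 203889276869 / 393300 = 518406.50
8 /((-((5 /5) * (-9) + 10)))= -8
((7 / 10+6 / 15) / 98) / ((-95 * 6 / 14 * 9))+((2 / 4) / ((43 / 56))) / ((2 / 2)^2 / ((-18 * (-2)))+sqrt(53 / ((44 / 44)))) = -394461751 / 1060616573100+36288 * sqrt(53) / 2953541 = 0.09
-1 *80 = -80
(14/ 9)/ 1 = 14/ 9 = 1.56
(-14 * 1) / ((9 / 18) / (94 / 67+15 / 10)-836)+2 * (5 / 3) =1089236 / 325137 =3.35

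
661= 661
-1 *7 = -7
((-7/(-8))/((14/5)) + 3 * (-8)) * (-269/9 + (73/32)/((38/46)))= 56259139/87552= 642.58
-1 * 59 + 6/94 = -2770/47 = -58.94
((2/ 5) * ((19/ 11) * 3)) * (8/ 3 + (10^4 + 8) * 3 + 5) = 684722/ 11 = 62247.45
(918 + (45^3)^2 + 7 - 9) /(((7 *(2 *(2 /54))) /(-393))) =-12587323823793 /2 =-6293661911896.50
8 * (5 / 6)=20 / 3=6.67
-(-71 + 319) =-248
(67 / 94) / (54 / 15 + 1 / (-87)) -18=-2612067 / 146734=-17.80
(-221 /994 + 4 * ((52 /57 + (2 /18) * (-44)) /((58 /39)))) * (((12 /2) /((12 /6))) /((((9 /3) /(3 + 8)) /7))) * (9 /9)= -197331563 /234726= -840.69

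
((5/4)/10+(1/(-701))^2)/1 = 491409/3931208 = 0.13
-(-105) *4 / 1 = 420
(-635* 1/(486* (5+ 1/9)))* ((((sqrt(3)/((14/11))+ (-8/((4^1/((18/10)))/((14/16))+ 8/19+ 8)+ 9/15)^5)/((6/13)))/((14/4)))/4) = 8936347975503/6112165350932480000-90805* sqrt(3)/2921184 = -0.05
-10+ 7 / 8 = -73 / 8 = -9.12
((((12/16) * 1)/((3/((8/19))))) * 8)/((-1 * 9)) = -16/171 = -0.09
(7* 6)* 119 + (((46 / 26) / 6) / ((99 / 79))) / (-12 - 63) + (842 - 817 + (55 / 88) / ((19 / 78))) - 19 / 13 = 110568910079 / 22007700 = 5024.10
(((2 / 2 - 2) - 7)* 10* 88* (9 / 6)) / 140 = -528 / 7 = -75.43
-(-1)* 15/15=1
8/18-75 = -671/9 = -74.56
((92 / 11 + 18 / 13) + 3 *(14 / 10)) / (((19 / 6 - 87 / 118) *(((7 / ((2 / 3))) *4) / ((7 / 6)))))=588407 / 3689400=0.16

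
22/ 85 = 0.26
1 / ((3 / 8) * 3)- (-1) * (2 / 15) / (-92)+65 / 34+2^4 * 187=52693492 / 17595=2994.80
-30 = -30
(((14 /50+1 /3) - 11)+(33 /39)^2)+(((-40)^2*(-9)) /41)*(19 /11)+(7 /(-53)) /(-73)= -13631072896369 /22116848325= -616.32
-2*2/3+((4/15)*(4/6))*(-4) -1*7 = -407/45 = -9.04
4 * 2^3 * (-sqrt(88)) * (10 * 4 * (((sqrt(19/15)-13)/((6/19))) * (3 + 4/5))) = 92416 * sqrt(22) * (195-sqrt(285))/45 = 1715749.74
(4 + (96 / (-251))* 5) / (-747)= -524 / 187497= -0.00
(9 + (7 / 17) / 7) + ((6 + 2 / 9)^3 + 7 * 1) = 3184489 / 12393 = 256.96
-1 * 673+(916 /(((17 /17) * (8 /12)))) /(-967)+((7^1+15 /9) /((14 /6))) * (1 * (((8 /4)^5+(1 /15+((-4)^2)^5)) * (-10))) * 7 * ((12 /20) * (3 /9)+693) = -2741339544964099 /14505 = -188992729745.89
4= 4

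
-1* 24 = -24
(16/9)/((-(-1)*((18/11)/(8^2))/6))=11264/27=417.19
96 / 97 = 0.99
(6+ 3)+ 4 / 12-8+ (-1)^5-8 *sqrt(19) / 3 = 1 / 3-8 *sqrt(19) / 3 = -11.29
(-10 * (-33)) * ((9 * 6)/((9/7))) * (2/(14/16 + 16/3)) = 4464.97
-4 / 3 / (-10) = 2 / 15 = 0.13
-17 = -17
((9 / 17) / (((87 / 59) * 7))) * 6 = 1062 / 3451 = 0.31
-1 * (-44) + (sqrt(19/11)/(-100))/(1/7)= 44 - 7 * sqrt(209)/1100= 43.91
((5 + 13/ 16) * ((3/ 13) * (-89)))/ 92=-24831/ 19136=-1.30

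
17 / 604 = 0.03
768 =768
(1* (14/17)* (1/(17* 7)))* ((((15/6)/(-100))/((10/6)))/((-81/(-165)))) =-11/52020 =-0.00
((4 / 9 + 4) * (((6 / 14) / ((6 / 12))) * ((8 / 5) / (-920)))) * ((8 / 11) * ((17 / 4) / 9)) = -544 / 239085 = -0.00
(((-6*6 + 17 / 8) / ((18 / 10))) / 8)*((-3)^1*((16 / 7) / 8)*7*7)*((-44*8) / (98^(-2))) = -334011113.33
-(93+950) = -1043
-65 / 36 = -1.81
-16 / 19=-0.84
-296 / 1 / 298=-148 / 149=-0.99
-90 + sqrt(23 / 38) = -90 + sqrt(874) / 38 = -89.22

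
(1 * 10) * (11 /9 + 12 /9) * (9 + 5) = 357.78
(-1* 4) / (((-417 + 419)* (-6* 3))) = 1 / 9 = 0.11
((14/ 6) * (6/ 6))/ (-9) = -7/ 27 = -0.26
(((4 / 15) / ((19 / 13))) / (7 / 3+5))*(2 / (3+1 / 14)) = 728 / 44935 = 0.02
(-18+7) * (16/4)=-44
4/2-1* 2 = 0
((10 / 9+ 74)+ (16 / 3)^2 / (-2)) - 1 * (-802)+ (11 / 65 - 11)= 852.06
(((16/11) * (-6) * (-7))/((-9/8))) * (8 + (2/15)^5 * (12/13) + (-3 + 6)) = -64865029376/108590625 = -597.34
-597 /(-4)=597 /4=149.25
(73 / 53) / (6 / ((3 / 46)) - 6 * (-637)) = 73 / 207442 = 0.00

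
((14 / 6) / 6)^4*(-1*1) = -0.02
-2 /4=-1 /2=-0.50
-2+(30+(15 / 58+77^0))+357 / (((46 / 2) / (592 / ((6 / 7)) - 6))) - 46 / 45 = 10655.45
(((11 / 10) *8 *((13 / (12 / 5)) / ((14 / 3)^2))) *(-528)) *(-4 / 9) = 25168 / 49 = 513.63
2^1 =2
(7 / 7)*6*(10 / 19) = 60 / 19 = 3.16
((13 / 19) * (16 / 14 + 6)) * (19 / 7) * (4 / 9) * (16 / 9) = 41600 / 3969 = 10.48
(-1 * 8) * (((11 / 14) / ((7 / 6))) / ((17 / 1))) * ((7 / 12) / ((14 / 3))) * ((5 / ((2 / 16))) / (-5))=264 / 833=0.32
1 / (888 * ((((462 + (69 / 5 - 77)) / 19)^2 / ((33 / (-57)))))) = -5225 / 3530719968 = -0.00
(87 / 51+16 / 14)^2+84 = 1304445 / 14161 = 92.12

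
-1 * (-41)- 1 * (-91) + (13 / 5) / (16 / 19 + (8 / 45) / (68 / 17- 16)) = 286773 / 2122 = 135.14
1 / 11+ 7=78 / 11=7.09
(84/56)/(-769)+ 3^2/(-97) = -14133/149186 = -0.09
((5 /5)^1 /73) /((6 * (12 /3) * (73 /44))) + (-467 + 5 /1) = -14771977 /31974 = -462.00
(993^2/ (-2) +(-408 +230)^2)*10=-4613405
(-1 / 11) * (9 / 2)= -9 / 22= -0.41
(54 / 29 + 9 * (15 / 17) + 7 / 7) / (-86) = -2663 / 21199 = -0.13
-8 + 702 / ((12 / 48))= 2800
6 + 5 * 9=51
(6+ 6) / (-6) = -2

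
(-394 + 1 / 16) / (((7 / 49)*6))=-14707 / 32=-459.59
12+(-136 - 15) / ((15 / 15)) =-139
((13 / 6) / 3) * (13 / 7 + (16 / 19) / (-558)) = 895141 / 667926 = 1.34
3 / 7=0.43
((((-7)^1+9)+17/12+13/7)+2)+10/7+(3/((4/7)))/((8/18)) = 6893/336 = 20.51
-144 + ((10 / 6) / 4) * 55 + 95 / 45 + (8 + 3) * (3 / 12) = -1046 / 9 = -116.22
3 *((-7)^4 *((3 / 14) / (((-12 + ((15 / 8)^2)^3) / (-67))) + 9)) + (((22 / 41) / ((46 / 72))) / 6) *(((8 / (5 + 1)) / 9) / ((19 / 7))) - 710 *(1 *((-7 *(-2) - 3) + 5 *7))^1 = 12798337462231729 / 443171458647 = 28878.97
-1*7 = -7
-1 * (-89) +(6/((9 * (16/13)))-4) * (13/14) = 28825/336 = 85.79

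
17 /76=0.22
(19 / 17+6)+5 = 206 / 17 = 12.12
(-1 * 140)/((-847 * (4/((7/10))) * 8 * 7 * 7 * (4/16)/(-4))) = -1/847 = -0.00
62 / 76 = 31 / 38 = 0.82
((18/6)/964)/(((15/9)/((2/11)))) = 9/26510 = 0.00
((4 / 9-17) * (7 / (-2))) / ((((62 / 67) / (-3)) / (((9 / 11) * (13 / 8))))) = -2725359 / 10912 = -249.76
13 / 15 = 0.87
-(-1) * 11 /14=11 /14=0.79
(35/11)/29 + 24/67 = 10001/21373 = 0.47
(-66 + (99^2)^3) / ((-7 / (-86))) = 80967292842810 / 7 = 11566756120401.43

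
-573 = -573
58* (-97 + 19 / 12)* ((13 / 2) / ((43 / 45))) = -6474975 / 172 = -37645.20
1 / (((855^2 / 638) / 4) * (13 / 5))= 2552 / 1900665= 0.00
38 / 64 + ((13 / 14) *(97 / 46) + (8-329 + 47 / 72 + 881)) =26114671 / 46368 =563.20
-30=-30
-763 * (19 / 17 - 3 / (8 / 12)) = 87745 / 34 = 2580.74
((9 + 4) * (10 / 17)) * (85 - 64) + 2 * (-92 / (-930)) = 1271014 / 7905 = 160.79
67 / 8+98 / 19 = 2057 / 152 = 13.53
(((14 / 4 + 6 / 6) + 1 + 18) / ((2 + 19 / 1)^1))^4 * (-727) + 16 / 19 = -67353246517 / 59122224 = -1139.22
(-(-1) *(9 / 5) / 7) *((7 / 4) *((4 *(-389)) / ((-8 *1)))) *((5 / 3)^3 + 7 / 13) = 352823 / 780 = 452.34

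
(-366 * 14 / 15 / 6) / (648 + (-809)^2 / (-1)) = 854 / 9807495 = 0.00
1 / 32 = 0.03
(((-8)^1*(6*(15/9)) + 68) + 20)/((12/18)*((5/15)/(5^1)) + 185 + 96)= 360/12647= 0.03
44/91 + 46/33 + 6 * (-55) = -985352/3003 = -328.12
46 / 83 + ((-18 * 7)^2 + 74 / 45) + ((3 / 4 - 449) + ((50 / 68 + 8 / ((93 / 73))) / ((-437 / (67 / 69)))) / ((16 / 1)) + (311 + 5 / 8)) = 9965717953560563 / 633082739040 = 15741.57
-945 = -945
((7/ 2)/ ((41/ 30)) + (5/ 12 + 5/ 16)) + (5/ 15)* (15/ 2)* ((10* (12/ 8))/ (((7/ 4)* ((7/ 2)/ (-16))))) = -9129125/ 96432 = -94.67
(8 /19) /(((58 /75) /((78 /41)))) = 23400 /22591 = 1.04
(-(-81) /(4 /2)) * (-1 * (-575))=46575 /2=23287.50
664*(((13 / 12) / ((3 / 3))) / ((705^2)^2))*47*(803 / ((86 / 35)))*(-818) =-4961218262 / 135605815875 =-0.04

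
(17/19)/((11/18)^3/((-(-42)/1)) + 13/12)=4164048/5067053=0.82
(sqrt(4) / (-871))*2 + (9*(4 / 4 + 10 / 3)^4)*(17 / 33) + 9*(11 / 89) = 37663846984 / 23023143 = 1635.91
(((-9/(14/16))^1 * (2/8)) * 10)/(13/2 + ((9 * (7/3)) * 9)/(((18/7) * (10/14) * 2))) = -3600/8113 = -0.44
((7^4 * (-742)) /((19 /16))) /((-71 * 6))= 14252336 /4047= 3521.70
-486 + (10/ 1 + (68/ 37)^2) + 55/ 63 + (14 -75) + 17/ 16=-733702313/ 1379952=-531.69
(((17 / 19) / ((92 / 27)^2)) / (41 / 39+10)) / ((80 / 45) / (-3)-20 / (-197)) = -2570816313 / 181042149952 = -0.01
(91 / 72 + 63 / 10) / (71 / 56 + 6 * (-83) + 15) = -19061 / 1213965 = -0.02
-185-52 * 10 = -705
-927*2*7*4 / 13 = -51912 / 13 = -3993.23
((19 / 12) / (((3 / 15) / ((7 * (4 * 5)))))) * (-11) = -36575 / 3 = -12191.67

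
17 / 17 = 1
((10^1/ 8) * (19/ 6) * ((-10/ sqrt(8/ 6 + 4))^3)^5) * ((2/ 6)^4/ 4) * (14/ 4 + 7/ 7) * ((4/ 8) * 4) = -387899663.89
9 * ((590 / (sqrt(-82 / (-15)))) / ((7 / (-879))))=-2333745 * sqrt(1230) / 287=-285183.28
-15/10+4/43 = -1.41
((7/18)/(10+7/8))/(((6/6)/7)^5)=470596/783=601.02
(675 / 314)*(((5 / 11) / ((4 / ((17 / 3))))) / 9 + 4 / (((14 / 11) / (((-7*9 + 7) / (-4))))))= 1308925 / 13816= 94.74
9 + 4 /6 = 29 /3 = 9.67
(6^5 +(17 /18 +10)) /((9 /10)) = 8652.16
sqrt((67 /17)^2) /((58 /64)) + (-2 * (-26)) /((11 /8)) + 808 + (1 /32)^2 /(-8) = 37768850129 /44425216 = 850.17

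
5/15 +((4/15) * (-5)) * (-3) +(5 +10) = 58/3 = 19.33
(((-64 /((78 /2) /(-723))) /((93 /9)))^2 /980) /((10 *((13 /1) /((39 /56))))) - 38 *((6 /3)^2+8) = -634951307832 /1392657175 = -455.93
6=6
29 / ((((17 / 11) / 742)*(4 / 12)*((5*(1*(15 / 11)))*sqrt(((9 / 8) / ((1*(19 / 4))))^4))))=3759711032 / 34425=109214.55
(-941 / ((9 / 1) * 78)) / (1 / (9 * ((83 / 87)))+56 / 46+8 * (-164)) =1796369 / 1756447290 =0.00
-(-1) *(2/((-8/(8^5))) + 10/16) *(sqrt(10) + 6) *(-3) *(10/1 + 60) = 15760846.96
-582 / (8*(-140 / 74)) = 10767 / 280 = 38.45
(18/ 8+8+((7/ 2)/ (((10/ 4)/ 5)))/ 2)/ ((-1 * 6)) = -55/ 24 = -2.29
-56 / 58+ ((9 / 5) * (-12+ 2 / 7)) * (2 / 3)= -15248 / 1015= -15.02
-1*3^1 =-3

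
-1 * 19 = -19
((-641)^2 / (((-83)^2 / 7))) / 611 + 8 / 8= 1.68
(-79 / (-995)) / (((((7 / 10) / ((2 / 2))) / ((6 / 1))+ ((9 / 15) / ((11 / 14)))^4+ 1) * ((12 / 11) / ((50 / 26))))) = 39759465625 / 413813226749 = 0.10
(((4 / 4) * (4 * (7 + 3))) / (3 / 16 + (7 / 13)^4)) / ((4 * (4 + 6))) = 456976 / 124099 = 3.68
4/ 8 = 1/ 2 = 0.50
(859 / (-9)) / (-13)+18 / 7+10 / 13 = 673 / 63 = 10.68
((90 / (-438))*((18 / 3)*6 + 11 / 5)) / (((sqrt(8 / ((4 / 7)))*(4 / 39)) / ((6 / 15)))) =-22347*sqrt(14) / 10220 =-8.18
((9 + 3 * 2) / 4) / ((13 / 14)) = 105 / 26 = 4.04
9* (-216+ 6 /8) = -7749 /4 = -1937.25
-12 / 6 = -2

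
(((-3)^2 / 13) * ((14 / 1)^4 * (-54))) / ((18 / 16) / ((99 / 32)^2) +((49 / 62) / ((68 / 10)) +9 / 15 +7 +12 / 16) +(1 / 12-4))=-214297400338560 / 696399743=-307721.83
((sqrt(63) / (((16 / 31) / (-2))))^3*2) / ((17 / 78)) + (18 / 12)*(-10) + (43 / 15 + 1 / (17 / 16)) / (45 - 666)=-219589461*sqrt(7) / 2176 - 2376296 / 158355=-267009.08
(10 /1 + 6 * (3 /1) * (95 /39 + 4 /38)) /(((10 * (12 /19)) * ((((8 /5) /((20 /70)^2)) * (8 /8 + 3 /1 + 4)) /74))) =63677 /15288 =4.17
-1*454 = -454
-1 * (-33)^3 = 35937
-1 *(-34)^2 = -1156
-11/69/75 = -11/5175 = -0.00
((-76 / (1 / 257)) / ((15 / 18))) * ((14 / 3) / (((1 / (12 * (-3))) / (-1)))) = -19688256 / 5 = -3937651.20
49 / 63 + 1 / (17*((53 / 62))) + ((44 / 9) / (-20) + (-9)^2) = 1102853 / 13515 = 81.60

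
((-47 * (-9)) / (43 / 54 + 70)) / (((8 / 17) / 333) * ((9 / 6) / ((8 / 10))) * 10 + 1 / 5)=215514270 / 8169751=26.38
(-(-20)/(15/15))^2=400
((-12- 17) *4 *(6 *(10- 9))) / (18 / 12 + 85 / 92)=-64032 / 223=-287.14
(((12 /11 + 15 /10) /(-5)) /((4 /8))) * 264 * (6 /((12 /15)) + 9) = -22572 /5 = -4514.40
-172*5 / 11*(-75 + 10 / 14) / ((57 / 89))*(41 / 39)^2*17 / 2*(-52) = -174982686400 / 39501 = -4429829.28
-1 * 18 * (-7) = 126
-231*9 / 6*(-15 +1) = 4851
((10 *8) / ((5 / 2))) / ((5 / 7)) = 224 / 5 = 44.80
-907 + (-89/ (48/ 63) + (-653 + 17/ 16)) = -6703/ 4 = -1675.75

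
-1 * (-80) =80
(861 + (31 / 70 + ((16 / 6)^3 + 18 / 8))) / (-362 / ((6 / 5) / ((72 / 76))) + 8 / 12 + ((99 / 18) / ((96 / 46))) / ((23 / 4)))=-126784682 / 40889205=-3.10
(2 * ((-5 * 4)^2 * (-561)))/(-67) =448800/67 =6698.51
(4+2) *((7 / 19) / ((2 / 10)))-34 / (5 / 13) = -7348 / 95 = -77.35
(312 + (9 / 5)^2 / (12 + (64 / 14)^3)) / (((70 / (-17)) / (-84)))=14673872133 / 2305250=6365.41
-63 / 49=-9 / 7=-1.29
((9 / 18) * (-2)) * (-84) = 84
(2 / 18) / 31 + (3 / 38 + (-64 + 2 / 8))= -63.67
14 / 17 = 0.82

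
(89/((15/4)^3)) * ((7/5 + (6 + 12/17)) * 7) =95.76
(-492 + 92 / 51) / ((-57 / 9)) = 25000 / 323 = 77.40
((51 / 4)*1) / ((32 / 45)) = 2295 / 128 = 17.93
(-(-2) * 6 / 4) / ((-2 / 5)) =-15 / 2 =-7.50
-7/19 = -0.37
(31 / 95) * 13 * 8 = 3224 / 95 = 33.94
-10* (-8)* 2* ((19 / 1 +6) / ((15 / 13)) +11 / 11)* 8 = 87040 / 3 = 29013.33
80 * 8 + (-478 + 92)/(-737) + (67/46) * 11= 22258205/33902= 656.55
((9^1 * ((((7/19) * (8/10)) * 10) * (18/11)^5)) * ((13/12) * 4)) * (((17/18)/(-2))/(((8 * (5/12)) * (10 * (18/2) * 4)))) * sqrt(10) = -40599468 * sqrt(10)/76499225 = -1.68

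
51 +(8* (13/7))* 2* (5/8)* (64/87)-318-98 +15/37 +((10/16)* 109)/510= -2150040341/6128976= -350.80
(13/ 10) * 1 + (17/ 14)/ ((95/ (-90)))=199/ 1330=0.15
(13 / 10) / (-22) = -13 / 220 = -0.06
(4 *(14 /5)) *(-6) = -336 /5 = -67.20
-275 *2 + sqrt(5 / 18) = -550 + sqrt(10) / 6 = -549.47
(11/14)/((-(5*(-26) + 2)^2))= -11/229376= -0.00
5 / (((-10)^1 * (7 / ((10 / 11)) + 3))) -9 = -968 / 107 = -9.05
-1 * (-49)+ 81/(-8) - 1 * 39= -1/8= -0.12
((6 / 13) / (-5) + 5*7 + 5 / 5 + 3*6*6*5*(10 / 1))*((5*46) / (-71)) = -16253364 / 923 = -17609.28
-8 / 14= -4 / 7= -0.57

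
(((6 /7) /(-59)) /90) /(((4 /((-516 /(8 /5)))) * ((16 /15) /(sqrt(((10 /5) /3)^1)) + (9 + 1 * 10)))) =61275 /89032888- 215 * sqrt(6) /11129111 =0.00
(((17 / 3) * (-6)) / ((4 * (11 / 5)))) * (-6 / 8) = 255 / 88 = 2.90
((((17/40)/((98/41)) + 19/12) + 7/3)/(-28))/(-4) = 48151/1317120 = 0.04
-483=-483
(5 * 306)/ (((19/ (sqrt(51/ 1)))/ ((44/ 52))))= 16830 * sqrt(51)/ 247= 486.60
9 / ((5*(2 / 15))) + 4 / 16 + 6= 79 / 4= 19.75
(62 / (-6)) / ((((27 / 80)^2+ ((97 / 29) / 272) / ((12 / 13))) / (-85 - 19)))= 10172364800 / 1204291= 8446.77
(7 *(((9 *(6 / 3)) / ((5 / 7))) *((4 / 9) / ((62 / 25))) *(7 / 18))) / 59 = 3430 / 16461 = 0.21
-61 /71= -0.86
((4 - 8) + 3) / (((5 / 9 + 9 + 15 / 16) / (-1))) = 144 / 1511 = 0.10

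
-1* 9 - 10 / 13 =-9.77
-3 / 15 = -1 / 5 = -0.20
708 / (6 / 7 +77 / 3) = 14868 / 557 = 26.69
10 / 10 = 1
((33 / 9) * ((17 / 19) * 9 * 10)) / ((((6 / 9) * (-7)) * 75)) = -561 / 665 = -0.84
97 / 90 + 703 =63367 / 90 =704.08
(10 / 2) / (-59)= -5 / 59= -0.08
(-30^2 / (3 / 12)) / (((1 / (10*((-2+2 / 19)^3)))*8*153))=200.06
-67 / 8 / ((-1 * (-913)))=-67 / 7304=-0.01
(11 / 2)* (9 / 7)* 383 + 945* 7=130527 / 14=9323.36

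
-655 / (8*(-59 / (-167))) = -109385 / 472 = -231.75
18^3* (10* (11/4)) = 160380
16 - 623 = -607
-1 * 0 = 0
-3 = -3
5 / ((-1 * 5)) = -1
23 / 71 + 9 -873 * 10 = -619168 / 71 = -8720.68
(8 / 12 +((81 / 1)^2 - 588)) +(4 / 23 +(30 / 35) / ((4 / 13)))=5773421 / 966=5976.63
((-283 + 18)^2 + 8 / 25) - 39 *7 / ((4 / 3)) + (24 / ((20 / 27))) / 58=203061273 / 2900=70021.13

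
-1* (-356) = 356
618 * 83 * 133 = 6822102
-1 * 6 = -6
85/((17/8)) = 40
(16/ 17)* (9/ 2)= 4.24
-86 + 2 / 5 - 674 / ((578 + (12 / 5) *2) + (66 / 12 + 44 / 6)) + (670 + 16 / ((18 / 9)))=52826878 / 89345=591.27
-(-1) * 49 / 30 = 49 / 30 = 1.63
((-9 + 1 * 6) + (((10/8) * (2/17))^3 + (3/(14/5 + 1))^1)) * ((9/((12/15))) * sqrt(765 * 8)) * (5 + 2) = -1557731385 * sqrt(170)/1493552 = -13598.68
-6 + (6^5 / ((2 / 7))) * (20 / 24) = 22674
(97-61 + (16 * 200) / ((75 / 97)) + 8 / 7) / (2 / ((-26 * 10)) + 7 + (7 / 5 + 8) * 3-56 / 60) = 121.89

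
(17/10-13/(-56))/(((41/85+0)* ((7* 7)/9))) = 82773/112504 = 0.74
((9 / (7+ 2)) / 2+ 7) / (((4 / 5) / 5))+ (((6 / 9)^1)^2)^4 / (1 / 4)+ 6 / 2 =2626031 / 52488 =50.03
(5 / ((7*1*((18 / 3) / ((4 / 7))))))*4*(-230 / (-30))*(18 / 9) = 1840 / 441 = 4.17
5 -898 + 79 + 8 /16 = -1627 /2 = -813.50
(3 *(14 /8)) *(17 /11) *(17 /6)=22.99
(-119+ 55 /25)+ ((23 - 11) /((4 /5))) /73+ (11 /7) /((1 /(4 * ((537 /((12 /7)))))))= 676128 /365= 1852.41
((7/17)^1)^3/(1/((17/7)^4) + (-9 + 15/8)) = -46648/4741489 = -0.01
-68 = -68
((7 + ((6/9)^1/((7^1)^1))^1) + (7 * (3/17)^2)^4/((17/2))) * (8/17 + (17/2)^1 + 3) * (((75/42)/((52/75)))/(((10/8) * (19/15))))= 13484613516605446875/97598296708536988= 138.16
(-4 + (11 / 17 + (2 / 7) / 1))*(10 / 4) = -1825 / 238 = -7.67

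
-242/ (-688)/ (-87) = -121/ 29928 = -0.00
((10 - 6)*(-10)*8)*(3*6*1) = -5760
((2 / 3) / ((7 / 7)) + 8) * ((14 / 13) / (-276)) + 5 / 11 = 958 / 2277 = 0.42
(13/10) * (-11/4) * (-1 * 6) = 429/20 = 21.45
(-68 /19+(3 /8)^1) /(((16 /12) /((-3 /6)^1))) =1461 /1216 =1.20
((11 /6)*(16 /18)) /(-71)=-0.02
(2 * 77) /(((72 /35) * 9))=2695 /324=8.32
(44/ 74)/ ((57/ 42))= 308/ 703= 0.44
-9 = -9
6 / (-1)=-6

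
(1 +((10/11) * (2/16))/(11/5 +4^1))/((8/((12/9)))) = 463/2728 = 0.17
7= 7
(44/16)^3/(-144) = -1331/9216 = -0.14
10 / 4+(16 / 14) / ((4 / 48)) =227 / 14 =16.21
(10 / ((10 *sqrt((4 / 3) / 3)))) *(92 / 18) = 23 / 3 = 7.67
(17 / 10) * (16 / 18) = 68 / 45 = 1.51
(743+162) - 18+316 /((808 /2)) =89666 /101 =887.78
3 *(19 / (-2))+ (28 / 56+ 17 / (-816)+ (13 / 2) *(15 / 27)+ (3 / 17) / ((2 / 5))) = -58675 / 2448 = -23.97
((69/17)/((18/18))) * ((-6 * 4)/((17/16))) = -91.68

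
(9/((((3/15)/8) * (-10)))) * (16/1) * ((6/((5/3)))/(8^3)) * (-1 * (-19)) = -1539/20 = -76.95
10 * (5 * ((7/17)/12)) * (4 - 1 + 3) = 175/17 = 10.29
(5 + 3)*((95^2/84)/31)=18050/651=27.73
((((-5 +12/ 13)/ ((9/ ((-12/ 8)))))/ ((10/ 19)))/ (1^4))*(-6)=-1007/ 130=-7.75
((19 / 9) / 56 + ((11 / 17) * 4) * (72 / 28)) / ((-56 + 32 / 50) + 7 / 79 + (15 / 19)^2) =-40886977325 / 333832807728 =-0.12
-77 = -77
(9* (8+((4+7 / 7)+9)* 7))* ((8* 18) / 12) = 11448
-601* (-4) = 2404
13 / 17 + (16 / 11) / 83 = 12141 / 15521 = 0.78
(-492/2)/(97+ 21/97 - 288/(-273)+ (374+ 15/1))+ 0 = -723814/1433715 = -0.50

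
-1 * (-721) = 721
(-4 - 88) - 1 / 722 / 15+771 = 7353569 / 10830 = 679.00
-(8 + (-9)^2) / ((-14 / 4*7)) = 178 / 49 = 3.63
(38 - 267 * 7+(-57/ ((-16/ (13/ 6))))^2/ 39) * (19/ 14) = -15254663/ 6144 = -2482.86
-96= -96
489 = 489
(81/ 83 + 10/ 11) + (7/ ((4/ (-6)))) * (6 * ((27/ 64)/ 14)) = -0.01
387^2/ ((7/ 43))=6440067/ 7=920009.57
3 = 3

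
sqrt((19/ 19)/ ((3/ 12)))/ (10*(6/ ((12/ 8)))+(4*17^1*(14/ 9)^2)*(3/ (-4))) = -27/ 1126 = -0.02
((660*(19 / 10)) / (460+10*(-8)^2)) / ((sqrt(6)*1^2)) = 19*sqrt(6) / 100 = 0.47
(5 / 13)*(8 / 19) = 40 / 247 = 0.16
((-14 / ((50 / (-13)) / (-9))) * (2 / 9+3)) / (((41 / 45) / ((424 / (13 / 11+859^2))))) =-1538537 / 23110060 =-0.07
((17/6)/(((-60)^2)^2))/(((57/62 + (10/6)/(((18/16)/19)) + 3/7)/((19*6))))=70091/82952400000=0.00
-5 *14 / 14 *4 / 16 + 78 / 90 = -23 / 60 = -0.38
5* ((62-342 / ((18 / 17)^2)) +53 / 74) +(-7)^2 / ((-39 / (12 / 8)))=-10507187 / 8658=-1213.58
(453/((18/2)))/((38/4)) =302/57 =5.30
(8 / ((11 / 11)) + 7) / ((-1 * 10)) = -3 / 2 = -1.50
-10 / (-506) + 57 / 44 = 121 / 92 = 1.32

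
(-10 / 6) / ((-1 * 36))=5 / 108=0.05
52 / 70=0.74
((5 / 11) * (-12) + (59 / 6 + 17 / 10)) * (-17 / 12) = -17051 / 1980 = -8.61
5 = 5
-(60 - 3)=-57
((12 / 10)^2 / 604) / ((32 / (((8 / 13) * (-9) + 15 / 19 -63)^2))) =630060201 / 1842471800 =0.34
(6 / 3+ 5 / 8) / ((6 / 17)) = 119 / 16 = 7.44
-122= -122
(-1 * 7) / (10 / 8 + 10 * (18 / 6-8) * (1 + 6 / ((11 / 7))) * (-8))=-308 / 84855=-0.00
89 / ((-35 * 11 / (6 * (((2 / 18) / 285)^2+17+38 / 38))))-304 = -277757335078 / 844333875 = -328.97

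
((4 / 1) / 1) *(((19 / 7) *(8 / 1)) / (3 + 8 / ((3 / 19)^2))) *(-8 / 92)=-10944 / 469315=-0.02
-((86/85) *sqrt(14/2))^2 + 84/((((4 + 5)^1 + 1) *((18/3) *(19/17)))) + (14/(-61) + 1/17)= -50943768/8373775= -6.08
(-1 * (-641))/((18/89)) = 57049/18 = 3169.39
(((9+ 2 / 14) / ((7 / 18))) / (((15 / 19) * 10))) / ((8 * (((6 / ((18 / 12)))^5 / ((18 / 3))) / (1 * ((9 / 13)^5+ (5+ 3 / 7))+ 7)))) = 2797203807 / 101882799200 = 0.03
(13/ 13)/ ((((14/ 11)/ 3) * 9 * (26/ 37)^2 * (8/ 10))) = 75295/ 113568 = 0.66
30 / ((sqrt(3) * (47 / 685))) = 6850 * sqrt(3) / 47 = 252.44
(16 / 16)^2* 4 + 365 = 369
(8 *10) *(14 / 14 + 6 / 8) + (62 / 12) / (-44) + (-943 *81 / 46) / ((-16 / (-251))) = -27360127 / 1056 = -25909.21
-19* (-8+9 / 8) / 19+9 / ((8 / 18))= 217 / 8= 27.12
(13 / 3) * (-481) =-6253 / 3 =-2084.33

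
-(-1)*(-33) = -33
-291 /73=-3.99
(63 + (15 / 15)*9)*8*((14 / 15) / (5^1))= 2688 / 25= 107.52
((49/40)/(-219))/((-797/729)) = 0.01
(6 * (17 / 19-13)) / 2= -690 / 19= -36.32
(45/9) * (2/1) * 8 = 80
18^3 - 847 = 4985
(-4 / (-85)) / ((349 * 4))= 1 / 29665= 0.00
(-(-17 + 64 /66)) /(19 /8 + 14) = 4232 /4323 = 0.98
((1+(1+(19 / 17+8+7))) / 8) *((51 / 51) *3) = 231 / 34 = 6.79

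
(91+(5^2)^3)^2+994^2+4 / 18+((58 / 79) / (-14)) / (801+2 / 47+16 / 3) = 140327295020161009 / 565879923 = 247980692.22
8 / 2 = 4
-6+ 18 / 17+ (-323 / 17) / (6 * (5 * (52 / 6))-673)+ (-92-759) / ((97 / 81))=-715.52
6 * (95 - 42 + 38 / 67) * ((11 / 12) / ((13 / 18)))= 355311 / 871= 407.93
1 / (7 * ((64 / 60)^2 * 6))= 75 / 3584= 0.02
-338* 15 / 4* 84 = -106470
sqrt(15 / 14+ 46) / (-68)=-sqrt(9226) / 952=-0.10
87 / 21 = 29 / 7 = 4.14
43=43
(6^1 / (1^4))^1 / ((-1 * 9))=-2 / 3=-0.67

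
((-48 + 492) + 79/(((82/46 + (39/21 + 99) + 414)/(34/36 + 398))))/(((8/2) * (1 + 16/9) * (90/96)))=1512203414/31192125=48.48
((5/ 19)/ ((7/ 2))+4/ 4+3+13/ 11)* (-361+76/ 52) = -1891986/ 1001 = -1890.10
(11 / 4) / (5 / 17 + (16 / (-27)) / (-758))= 1913571 / 205204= 9.33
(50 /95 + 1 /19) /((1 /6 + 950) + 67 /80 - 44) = 2640 /4135939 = 0.00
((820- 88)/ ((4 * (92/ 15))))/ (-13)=-2745/ 1196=-2.30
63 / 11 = 5.73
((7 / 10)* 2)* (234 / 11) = 1638 / 55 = 29.78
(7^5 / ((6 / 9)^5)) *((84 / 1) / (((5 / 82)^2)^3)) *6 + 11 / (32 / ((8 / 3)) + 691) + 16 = 13747238621406995290659 / 10984375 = 1251526702375601.28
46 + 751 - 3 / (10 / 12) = 3967 / 5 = 793.40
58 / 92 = 29 / 46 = 0.63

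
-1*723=-723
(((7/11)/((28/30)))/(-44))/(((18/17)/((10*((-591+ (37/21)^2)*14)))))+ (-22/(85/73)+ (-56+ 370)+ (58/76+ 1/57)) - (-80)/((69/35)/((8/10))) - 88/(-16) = 2613627038419/1698938010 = 1538.39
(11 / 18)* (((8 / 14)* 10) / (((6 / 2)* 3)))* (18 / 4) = 110 / 63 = 1.75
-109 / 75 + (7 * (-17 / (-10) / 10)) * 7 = 2063 / 300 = 6.88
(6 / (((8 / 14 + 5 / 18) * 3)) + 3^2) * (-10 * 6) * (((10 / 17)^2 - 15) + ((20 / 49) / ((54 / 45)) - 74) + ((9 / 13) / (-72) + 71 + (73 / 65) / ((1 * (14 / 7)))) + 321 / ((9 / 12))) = -11037942358515 / 39395902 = -280179.96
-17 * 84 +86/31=-44182/31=-1425.23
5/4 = 1.25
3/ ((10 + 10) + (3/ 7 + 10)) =7/ 71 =0.10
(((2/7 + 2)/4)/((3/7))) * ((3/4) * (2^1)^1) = 2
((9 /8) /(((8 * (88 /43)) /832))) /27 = 559 /264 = 2.12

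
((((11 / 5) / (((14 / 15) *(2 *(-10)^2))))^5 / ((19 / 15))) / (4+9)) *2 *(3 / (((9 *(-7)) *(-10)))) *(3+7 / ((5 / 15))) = 117406179 / 37195907840000000000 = 0.00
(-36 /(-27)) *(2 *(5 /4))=10 /3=3.33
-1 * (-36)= 36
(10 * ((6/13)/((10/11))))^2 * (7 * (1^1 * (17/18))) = 28798/169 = 170.40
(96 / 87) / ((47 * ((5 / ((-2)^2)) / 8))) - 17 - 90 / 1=-728181 / 6815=-106.85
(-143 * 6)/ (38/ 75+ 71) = -64350/ 5363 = -12.00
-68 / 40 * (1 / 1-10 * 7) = 1173 / 10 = 117.30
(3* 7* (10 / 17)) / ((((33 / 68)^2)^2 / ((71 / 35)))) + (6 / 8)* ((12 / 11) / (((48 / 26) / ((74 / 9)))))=720151403 / 1581228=455.44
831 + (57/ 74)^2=4553805/ 5476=831.59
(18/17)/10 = 9/85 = 0.11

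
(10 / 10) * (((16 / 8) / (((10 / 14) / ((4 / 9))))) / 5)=56 / 225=0.25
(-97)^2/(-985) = -9409/985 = -9.55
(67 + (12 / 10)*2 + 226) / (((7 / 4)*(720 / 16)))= 844 / 225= 3.75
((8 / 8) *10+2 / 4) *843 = 8851.50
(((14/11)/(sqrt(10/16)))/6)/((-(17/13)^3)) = -0.12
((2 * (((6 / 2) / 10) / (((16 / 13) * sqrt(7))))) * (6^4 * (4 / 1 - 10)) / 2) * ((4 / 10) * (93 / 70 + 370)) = -246335661 * sqrt(7) / 6125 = -106407.00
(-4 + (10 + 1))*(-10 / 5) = -14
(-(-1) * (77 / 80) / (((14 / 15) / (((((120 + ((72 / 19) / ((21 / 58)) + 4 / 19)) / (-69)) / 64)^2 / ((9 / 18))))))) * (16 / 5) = 41533855 / 7186545408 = 0.01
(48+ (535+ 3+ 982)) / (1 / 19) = 29792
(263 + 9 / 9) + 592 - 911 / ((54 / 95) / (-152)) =6600532 / 27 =244464.15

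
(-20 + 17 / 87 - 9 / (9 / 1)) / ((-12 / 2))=905 / 261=3.47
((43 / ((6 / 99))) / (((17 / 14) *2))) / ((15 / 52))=86086 / 85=1012.78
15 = 15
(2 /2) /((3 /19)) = 19 /3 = 6.33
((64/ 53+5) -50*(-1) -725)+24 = -34174/ 53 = -644.79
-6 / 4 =-3 / 2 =-1.50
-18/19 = -0.95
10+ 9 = 19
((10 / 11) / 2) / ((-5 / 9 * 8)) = -9 / 88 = -0.10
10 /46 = 5 /23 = 0.22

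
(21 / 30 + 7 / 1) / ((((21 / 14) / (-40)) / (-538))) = 331408 / 3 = 110469.33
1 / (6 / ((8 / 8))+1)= 1 / 7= 0.14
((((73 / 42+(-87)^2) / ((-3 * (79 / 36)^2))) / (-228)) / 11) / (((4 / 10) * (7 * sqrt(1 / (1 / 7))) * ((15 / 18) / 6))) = 34340868 * sqrt(7) / 447398567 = 0.20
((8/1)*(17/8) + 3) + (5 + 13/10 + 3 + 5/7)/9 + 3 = 15191/630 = 24.11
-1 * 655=-655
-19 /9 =-2.11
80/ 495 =16/ 99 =0.16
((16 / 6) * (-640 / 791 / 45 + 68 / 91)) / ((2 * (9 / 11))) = 2969648 / 2498769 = 1.19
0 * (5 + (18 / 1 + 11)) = 0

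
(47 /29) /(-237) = -47 /6873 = -0.01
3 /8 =0.38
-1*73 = -73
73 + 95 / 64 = 4767 / 64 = 74.48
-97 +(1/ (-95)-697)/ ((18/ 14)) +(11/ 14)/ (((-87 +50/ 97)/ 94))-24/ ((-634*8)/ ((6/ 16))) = -54324155565329/ 84885270960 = -639.97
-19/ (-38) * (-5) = -2.50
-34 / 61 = -0.56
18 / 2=9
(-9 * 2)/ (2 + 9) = -18/ 11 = -1.64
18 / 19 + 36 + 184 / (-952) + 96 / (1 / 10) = 2253661 / 2261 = 996.75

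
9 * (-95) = -855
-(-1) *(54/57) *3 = 54/19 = 2.84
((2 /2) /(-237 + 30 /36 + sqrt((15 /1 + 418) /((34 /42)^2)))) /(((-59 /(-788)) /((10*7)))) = -135532422480 /33830931167 - 708916320*sqrt(433) /33830931167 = -4.44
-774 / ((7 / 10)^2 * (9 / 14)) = -17200 / 7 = -2457.14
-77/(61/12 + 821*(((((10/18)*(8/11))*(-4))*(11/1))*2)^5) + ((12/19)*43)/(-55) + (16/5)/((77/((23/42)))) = -797310692939807490392/1692726000955272153255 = -0.47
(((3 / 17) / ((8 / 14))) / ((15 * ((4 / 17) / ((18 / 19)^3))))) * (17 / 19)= 0.07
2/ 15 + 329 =4937/ 15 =329.13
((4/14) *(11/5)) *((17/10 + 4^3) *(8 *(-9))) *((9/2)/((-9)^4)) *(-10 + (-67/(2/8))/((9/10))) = 1779448/2835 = 627.67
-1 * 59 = -59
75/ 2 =37.50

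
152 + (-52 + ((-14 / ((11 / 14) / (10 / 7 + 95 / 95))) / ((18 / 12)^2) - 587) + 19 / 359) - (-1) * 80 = -426.18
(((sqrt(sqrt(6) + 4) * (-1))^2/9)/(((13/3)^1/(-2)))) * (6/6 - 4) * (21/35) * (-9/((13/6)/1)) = -1296/845 - 324 * sqrt(6)/845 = -2.47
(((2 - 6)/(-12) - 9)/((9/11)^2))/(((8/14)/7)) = -158.59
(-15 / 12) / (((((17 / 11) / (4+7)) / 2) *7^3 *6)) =-605 / 69972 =-0.01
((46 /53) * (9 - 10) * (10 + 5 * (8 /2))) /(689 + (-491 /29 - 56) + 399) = -40020 /1560161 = -0.03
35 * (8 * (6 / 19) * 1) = 1680 / 19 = 88.42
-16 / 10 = -8 / 5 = -1.60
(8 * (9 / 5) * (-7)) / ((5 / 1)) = -504 / 25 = -20.16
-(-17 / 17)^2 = -1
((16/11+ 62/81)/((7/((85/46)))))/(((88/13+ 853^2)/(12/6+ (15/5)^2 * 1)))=9503/1072651167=0.00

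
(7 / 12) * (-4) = -7 / 3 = -2.33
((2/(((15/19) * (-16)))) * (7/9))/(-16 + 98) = -133/88560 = -0.00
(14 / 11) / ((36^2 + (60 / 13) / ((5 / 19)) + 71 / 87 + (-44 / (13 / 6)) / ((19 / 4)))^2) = 0.00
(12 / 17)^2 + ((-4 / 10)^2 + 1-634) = -4568669 / 7225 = -632.34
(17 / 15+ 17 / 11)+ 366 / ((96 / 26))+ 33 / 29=3940609 / 38280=102.94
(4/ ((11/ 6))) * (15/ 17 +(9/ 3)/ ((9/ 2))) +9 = 2315/ 187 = 12.38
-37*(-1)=37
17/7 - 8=-39/7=-5.57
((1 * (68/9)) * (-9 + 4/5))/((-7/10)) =5576/63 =88.51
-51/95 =-0.54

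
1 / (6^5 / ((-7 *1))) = -7 / 7776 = -0.00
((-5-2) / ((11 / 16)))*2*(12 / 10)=-1344 / 55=-24.44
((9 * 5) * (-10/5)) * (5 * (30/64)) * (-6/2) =632.81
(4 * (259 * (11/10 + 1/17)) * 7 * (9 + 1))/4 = 357161/17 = 21009.47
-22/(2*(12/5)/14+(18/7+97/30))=-4620/1291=-3.58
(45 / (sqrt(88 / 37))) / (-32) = -45 * sqrt(814) / 1408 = -0.91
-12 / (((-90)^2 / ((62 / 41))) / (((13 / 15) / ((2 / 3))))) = -403 / 138375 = -0.00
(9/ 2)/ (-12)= -3/ 8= -0.38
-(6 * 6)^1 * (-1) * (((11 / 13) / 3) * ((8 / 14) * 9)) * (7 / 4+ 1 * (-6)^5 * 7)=-36950364 / 13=-2842335.69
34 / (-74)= -17 / 37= -0.46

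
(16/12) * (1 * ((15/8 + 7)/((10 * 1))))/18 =71/1080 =0.07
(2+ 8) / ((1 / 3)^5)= 2430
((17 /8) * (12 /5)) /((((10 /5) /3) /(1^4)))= 153 /20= 7.65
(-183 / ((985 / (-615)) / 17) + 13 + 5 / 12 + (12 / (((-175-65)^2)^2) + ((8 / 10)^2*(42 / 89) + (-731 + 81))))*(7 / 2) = 44320124833812331 / 9695047680000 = 4571.42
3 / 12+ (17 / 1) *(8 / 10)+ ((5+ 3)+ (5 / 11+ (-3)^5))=-48553 / 220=-220.70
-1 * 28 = -28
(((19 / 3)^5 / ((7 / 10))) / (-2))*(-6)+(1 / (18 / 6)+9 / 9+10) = 24767416 / 567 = 43681.51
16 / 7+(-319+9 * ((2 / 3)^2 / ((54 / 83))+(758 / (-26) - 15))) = -1739435 / 2457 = -707.95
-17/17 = -1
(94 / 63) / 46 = 47 / 1449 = 0.03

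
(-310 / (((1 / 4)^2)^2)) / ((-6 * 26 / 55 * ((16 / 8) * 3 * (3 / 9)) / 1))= 545600 / 39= 13989.74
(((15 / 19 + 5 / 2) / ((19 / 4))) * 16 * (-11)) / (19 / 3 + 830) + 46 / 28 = 18984227 / 12680486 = 1.50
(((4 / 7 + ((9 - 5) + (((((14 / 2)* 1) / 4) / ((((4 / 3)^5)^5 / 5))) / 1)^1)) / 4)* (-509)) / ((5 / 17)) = -1248824961563070878771 / 630503947831869440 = -1980.68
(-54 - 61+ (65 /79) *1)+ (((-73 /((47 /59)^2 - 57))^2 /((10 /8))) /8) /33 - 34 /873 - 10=-36276700101733274099 /292056880401031680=-124.21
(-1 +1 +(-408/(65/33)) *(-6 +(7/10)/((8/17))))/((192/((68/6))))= 1147619/20800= 55.17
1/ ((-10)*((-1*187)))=1/ 1870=0.00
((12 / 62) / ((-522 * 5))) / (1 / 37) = -37 / 13485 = -0.00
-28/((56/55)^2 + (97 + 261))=-42350/543043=-0.08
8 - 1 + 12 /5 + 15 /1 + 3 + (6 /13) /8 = 7139 /260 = 27.46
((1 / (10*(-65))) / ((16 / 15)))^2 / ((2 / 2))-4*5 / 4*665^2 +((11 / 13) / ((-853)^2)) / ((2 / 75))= -6960461364876971519 / 3147927577600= -2211125.00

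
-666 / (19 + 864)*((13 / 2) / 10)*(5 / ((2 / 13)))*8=-112554 / 883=-127.47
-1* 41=-41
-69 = -69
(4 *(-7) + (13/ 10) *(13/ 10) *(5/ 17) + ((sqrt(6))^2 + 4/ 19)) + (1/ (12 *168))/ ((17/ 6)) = -11554021/ 542640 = -21.29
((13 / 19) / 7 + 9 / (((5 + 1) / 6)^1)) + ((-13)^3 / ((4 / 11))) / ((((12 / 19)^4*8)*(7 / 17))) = -145210734163 / 12607488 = -11517.82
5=5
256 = 256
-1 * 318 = -318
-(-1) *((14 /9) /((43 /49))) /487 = 686 /188469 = 0.00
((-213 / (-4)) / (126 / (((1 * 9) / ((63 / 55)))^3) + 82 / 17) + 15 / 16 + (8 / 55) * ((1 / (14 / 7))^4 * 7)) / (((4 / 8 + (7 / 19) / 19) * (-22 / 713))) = -9343635598701937 / 13047541320000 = -716.12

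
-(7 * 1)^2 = -49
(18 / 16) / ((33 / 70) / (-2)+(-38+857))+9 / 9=76523 / 76418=1.00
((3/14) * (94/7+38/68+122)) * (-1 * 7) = -97095/476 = -203.98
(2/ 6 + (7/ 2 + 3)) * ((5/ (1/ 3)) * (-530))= -54325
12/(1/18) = 216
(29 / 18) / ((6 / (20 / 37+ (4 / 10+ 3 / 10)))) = 493 / 1480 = 0.33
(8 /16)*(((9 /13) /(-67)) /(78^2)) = -1 /1177592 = -0.00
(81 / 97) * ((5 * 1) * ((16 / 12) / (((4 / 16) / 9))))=19440 / 97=200.41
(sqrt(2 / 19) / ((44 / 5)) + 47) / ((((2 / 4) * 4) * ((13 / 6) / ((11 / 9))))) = 5 * sqrt(38) / 2964 + 517 / 39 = 13.27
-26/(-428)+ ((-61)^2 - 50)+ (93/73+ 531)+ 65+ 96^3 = 13888025717/15622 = 889004.33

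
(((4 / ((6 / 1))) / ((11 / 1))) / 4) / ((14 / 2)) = 1 / 462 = 0.00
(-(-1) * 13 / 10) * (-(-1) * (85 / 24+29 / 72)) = 923 / 180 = 5.13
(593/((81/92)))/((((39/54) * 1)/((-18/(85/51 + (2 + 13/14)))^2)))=6929048448/484237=14309.21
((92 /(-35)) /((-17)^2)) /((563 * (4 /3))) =-69 /5694745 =-0.00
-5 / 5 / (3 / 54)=-18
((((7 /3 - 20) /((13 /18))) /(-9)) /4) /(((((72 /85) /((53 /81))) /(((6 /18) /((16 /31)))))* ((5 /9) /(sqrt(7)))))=1480343* sqrt(7) /2426112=1.61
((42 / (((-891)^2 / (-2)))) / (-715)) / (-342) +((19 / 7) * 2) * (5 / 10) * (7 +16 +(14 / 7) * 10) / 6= 8811241555349 / 452964682170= 19.45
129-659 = -530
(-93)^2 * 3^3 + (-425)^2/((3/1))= 881194/3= 293731.33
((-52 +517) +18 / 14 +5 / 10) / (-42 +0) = -6535 / 588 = -11.11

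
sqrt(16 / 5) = 4*sqrt(5) / 5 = 1.79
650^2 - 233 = 422267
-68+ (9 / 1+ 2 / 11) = -647 / 11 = -58.82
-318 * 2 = -636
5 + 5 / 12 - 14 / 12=17 / 4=4.25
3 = 3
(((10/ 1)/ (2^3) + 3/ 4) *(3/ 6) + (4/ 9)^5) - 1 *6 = -294221/ 59049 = -4.98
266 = 266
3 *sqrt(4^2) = 12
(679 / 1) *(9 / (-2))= -6111 / 2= -3055.50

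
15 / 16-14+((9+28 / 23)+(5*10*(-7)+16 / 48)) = -352.51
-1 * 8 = -8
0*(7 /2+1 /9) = 0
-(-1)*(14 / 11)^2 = 196 / 121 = 1.62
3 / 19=0.16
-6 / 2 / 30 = -1 / 10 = -0.10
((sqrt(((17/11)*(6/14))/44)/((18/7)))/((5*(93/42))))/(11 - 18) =-sqrt(357)/30690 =-0.00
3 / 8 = 0.38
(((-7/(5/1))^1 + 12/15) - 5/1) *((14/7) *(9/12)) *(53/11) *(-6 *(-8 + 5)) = -40068/55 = -728.51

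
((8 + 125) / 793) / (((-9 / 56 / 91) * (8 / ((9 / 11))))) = -6517 / 671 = -9.71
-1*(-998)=998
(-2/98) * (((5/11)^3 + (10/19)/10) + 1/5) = -43819/6195805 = -0.01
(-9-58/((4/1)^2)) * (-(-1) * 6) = -75.75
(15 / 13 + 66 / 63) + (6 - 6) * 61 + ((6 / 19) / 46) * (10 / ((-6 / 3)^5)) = 4198097 / 1908816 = 2.20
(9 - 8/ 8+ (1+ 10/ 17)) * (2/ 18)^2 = 163/ 1377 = 0.12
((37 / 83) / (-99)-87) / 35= -714916 / 287595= -2.49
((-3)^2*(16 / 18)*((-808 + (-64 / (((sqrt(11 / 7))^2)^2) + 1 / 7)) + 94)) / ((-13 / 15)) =75190680 / 11011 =6828.69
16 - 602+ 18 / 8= -2335 / 4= -583.75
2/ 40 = 1/ 20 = 0.05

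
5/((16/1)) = 0.31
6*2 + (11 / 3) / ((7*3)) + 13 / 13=830 / 63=13.17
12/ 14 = 6/ 7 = 0.86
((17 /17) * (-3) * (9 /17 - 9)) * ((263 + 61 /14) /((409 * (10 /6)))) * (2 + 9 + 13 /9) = 4311936 /34765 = 124.03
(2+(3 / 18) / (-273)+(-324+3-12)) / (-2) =542179 / 3276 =165.50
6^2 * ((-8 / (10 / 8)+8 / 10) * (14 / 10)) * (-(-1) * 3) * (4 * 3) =-254016 / 25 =-10160.64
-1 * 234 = -234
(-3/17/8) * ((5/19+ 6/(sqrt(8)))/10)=-9 * sqrt(2)/2720 -3/5168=-0.01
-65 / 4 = -16.25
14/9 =1.56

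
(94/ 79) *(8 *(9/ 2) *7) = 23688/ 79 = 299.85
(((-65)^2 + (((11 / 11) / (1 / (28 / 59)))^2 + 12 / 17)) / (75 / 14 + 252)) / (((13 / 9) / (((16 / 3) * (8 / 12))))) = 112034910400 / 2771791503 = 40.42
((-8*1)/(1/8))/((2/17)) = -544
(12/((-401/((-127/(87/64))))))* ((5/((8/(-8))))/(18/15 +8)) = -406400/267467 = -1.52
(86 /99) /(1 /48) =1376 /33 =41.70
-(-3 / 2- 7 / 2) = 5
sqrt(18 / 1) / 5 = 3 * sqrt(2) / 5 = 0.85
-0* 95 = 0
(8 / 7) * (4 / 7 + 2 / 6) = 152 / 147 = 1.03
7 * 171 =1197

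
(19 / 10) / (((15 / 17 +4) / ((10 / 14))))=323 / 1162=0.28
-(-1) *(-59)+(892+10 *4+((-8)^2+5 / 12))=11249 / 12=937.42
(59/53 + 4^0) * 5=560/53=10.57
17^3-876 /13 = 62993 /13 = 4845.62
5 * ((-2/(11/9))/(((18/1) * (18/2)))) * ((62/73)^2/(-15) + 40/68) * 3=-734002/8968707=-0.08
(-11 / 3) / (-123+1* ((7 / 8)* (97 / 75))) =2200 / 73121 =0.03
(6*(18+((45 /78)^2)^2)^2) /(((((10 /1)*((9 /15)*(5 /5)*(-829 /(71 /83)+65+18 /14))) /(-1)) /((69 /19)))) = 2348911743068427957 /1780333212200907520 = 1.32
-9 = -9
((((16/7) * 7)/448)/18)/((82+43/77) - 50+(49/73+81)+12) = 0.00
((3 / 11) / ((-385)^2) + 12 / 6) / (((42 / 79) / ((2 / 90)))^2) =20351607673 / 5824219747500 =0.00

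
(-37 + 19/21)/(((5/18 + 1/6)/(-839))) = 953943/14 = 68138.79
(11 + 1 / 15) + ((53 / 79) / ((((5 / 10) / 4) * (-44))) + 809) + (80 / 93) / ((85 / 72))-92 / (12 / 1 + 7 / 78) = 228997118453 / 281647245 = 813.06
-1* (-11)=11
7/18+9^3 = 13129/18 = 729.39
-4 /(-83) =4 /83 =0.05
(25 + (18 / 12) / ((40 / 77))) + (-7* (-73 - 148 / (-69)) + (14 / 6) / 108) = 78081253 / 149040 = 523.89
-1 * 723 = -723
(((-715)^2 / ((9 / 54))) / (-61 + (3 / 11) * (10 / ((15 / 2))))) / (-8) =16870425 / 2668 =6323.25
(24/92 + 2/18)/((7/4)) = 44/207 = 0.21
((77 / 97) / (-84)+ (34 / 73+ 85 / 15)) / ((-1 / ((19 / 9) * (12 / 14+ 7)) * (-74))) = 60410405 / 44015496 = 1.37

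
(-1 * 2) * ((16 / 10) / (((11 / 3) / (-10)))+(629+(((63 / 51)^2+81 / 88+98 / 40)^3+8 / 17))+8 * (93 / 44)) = -1561441759827861883 / 1028067338848000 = -1518.81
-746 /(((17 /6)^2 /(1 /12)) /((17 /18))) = -373 /51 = -7.31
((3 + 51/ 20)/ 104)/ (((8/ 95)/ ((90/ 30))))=6327/ 3328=1.90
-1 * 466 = -466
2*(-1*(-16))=32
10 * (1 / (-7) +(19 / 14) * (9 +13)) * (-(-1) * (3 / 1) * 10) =8914.29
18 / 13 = 1.38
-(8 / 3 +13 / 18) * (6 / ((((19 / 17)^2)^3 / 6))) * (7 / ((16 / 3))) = -30920225889 / 376367048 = -82.15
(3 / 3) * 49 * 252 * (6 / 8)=9261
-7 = -7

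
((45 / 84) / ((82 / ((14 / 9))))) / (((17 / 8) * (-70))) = -1 / 14637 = -0.00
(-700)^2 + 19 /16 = 490001.19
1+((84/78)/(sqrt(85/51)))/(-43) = 1 - 14*sqrt(15)/2795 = 0.98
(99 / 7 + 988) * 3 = 21045 / 7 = 3006.43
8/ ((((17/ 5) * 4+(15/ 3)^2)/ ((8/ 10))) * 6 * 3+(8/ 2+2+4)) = 16/ 1757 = 0.01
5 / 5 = 1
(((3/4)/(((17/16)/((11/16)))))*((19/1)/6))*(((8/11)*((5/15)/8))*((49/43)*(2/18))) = 931/157896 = 0.01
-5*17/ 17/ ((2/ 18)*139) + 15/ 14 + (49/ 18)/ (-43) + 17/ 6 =2649197/ 753102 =3.52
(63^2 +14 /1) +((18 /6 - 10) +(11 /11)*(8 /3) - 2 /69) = 274526 /69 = 3978.64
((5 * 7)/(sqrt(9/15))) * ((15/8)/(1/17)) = 1440.27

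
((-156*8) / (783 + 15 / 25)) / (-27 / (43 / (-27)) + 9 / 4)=-178880 / 2156859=-0.08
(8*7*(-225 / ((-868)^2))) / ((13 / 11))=-2475 / 174902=-0.01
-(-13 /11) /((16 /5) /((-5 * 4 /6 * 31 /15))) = -2015 /792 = -2.54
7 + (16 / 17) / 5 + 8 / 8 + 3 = 951 / 85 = 11.19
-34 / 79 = -0.43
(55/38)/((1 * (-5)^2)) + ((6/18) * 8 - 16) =-7567/570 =-13.28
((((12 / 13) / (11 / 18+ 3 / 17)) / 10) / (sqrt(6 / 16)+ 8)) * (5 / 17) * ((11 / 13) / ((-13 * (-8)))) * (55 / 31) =522720 / 8354617583 - 16335 * sqrt(6) / 8354617583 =0.00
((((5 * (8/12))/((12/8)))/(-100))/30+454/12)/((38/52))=663962/12825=51.77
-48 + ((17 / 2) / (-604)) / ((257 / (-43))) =-14901157 / 310456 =-48.00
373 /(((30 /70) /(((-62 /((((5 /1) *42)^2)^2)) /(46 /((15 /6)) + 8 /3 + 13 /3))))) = -11563 /10585323000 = -0.00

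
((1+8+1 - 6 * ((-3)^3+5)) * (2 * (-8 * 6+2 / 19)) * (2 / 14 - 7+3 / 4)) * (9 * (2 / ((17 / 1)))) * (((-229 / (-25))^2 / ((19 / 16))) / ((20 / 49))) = 3073786842672 / 201875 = 15226188.69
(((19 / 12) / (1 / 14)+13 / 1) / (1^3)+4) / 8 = 235 / 48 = 4.90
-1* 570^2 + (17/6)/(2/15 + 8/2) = -40287515/124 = -324899.31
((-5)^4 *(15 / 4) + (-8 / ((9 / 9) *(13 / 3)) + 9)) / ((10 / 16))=244494 / 65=3761.45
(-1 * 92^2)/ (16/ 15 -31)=126960/ 449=282.76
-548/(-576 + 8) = 137/142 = 0.96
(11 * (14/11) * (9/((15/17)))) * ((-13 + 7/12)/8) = -17731/80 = -221.64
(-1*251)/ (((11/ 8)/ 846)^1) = -1698768/ 11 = -154433.45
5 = 5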